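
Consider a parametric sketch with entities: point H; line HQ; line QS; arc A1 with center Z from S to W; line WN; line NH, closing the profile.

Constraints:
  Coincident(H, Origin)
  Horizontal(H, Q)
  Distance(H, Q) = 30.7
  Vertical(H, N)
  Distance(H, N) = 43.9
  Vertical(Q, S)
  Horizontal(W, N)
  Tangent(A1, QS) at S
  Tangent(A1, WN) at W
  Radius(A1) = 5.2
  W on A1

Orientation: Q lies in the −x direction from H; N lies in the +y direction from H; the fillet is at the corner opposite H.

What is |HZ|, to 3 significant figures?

46.3

H is at the origin; HQ is horizontal with |HQ| = 30.7 and Q on the −x side, so Q = (-30.7, 0.00). H and N share the same x with |HN| = 43.9 and N on the +y side, so N = (0.00, 43.9). The virtual corner opposite H is at (-30.7, 43.9). Tangency of A1 to QS means the radius ZS is perpendicular to QS and A1 meets WN tangentially, so ZW is at right angles to WN, with radius 5.2, so the center Z sits 5.2 in from both sides at Z = (-25.5, 38.7). Then |HZ| = |Z − H| = 46.3.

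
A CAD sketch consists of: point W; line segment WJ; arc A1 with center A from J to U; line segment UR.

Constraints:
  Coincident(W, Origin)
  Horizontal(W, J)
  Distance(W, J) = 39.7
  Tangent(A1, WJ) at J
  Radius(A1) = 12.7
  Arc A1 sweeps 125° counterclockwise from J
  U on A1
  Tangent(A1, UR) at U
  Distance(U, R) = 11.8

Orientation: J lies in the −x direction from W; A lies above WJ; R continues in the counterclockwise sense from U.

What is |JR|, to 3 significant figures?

29.9

W is at the origin; WJ is horizontal with |WJ| = 39.7 and J on the −x side, so J = (-39.7, 0.00). A1 meets WJ tangentially, so AJ is at right angles to WJ, so A = J + (0, 12.7) = (-39.7, 12.7). On A1, J sits at bearing -90° from A; a 125° counterclockwise sweep puts U at bearing 35°, so U = A + 12.7·(cos 35°, sin 35°) = (-29.3, 20.0). Since A1 is tangent to UR there, AU ⟂ UR, so UR runs along (−sin 35°, cos 35°); with |UR| = 11.8, R = (-36.1, 29.7). Then |JR| = |R − J| = 29.9.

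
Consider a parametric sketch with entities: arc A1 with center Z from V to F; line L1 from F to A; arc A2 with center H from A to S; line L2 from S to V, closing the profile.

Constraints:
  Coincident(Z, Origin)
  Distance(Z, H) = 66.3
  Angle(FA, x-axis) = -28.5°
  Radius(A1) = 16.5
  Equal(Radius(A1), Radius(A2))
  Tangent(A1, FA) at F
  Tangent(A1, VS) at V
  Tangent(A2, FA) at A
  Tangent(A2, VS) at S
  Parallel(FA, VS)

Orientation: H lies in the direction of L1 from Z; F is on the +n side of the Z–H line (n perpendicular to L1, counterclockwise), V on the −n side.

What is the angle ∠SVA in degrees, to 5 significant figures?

26.461°

The slot axis is L1's direction at -28.5°, so u = (cos -28.5°, sin -28.5°) = (0.87882, -0.47716) and n = (−sin -28.5°, cos -28.5°) = (0.47716, 0.87882). Z is at the origin and H lies 66.3 along u from Z, so H = 66.3·u = (58.266, -31.636). Tangency of A1 to both parallel lines with radius 16.5 puts F and V at Z ± 16.5·n: F = (7.8731, 14.500), V = (-7.8731, -14.500). Equal radii place A and S the same way about H: A = H + 16.5·n = (66.139, -17.135), S = H − 16.5·n = (50.392, -46.136). Then cos ∠SVA = VS·VA / (|VS||VA|), giving 26.461°.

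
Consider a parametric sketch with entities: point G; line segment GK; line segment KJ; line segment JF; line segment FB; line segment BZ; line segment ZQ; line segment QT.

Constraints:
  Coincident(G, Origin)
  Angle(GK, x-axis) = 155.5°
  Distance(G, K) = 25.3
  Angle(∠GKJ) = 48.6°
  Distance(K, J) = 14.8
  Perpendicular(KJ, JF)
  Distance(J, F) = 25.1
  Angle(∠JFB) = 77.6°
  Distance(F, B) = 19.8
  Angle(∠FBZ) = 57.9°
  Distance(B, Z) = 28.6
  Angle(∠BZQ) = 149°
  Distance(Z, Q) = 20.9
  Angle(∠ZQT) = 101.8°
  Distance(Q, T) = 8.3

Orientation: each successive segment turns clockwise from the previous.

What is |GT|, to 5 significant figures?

27.949

∠BZQ = 149.0° gives ZQ at 38.600° from the x-axis; with |ZQ| = 20.9, Q = (7.6513, 29.453). ∠ZQT = 101.8° gives QT at -39.600° from the x-axis; with |QT| = 8.3, T = (14.047, 24.162). Then |GT| = |T − G| = 27.949.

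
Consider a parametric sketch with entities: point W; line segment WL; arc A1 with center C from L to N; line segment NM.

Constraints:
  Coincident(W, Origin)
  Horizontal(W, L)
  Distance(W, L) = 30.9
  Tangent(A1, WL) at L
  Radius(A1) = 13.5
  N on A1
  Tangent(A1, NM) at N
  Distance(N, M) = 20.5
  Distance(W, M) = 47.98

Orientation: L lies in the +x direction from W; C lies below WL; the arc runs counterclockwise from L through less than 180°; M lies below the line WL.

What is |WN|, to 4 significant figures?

27.83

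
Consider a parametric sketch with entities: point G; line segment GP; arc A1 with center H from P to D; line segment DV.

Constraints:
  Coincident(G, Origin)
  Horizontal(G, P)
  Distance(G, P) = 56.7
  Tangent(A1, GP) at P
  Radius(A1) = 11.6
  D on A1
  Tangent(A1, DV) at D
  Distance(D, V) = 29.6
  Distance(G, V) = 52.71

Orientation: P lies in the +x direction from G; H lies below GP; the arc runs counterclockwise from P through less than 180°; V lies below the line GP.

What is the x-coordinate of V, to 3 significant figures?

37.6

G is at the origin; G and P share the same y with |GP| = 56.7 and P on the +x side, so P = (56.7, 0.00). Tangency of A1 to GP means the radius HP is perpendicular to GP, so H = P + (0, -11.6) = (56.7, -11.6). Since HD ⟂ DV (tangency), |HV| = √(11.6² + 29.6²) = 31.8 regardless of where D sits on A1. So V lies on both circle(G, 52.71) and circle(H, 31.8); the below-GP intersection is V = (37.6, -37.0). D is the foot of the tangent from V: D = (45.5, -8.48).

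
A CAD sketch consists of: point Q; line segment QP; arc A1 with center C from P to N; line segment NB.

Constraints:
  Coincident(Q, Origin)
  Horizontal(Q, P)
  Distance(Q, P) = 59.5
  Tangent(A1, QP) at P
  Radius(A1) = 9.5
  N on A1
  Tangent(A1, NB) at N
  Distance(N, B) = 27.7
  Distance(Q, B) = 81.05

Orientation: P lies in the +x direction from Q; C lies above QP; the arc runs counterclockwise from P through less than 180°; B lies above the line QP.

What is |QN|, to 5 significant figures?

69.385

Q is at the origin; Q and P share the same y with |QP| = 59.5 and P on the +x side, so P = (59.500, 0.0000). Tangency of A1 to QP means the radius CP is perpendicular to QP, so C = P + (0, 9.5) = (59.500, 9.5000). Since CN ⟂ NB (tangency), |CB| = √(9.5² + 27.7²) = 29.284 regardless of where N sits on A1. So B lies on both circle(Q, 81.05) and circle(C, 29.284); the above-QP intersection is B = (72.824, 35.577). N is the foot of the tangent from B: N = (68.904, 8.1556).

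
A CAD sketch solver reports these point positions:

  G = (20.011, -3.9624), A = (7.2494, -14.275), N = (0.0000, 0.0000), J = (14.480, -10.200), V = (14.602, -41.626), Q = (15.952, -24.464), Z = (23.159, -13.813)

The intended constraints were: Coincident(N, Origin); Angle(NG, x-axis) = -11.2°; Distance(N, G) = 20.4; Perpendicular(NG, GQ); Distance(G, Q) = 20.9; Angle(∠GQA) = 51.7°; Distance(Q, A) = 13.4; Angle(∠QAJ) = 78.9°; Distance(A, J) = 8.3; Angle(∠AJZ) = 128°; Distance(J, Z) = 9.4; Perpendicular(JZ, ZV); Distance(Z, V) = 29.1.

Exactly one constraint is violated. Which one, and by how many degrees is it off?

Perpendicular(JZ, ZV) — off by 5.50°.

N = (0.00, 0.00) ✓; NG at -11.20° ✓; |NG| = 20.40 ✓; ∠(NG, GQ) = 90.00° ✓; |GQ| = 20.90 ✓; ∠GQA = 51.70° ✓; |QA| = 13.40 ✓; ∠QAJ = 78.90° ✓; |AJ| = 8.300 ✓; ∠AJZ = 128.0° ✓; |JZ| = 9.401 ✓; ∠(JZ, ZV) = 84.50° ✗; |ZV| = 29.10 ✓.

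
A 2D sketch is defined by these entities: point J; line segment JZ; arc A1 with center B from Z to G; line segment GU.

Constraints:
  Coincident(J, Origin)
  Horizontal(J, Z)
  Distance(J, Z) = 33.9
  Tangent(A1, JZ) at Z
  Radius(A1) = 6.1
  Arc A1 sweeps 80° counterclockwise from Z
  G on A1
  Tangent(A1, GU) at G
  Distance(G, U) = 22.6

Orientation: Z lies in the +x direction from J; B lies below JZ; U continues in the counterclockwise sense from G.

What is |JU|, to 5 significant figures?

36.327

J is at the origin; J and Z share the same y with |JZ| = 33.9 and Z on the +x side, so Z = (33.900, 0.0000). Since A1 is tangent to JZ there, BZ ⟂ JZ, so B = Z + (0, -6.1) = (33.900, -6.1000). On A1, Z sits at bearing 90° from B; an 80° counterclockwise sweep puts G at bearing 170°, so G = B + 6.1·(cos 170°, sin 170°) = (27.893, -5.0407). A1 meets GU tangentially, so BG is at right angles to GU, so GU runs along (−sin 170°, cos 170°); with |GU| = 22.6, U = (23.968, -27.297). Then |JU| = |U − J| = 36.327.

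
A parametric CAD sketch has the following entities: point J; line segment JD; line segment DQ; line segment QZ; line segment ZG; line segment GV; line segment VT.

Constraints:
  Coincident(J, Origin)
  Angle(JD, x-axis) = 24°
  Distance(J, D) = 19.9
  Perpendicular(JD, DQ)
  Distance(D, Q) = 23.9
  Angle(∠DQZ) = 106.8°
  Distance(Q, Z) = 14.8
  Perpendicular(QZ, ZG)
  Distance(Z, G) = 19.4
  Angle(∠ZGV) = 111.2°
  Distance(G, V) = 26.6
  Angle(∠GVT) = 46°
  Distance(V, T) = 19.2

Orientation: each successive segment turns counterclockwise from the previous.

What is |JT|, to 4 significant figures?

22.71

J is at the origin; JD runs at 24.0° with length 19.9, so D = (18.18, 8.094). JD ⟂ DQ, so DQ runs at 114.0°; with |DQ| = 23.9, Q = (8.459, 29.93). ∠DQZ = 106.8° gives QZ at -172.8° from the x-axis; with |QZ| = 14.8, Z = (-6.225, 28.07). QZ is perpendicular to ZG, so ZG runs at -82.80°; with |ZG| = 19.4, G = (-3.793, 8.826). ∠ZGV = 111.2° gives GV at -14.00° from the x-axis; with |GV| = 26.6, V = (22.02, 2.391). ∠GVT = 46.0° gives VT at 120.0° from the x-axis; with |VT| = 19.2, T = (12.42, 19.02). Then |JT| = |T − J| = 22.71.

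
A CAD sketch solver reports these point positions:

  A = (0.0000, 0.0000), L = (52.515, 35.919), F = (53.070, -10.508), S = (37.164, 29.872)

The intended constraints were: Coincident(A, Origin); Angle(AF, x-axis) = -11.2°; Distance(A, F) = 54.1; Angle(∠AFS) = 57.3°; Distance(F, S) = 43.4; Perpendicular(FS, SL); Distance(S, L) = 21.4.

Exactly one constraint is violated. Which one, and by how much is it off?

Distance(S, L) = 21.4 — off by 4.90.

A = (0.00, 0.00) ✓; AF at -11.20° ✓; |AF| = 54.10 ✓; ∠AFS = 57.30° ✓; |FS| = 43.40 ✓; ∠(FS, SL) = 90.00° ✓; |SL| = 16.50 ✗.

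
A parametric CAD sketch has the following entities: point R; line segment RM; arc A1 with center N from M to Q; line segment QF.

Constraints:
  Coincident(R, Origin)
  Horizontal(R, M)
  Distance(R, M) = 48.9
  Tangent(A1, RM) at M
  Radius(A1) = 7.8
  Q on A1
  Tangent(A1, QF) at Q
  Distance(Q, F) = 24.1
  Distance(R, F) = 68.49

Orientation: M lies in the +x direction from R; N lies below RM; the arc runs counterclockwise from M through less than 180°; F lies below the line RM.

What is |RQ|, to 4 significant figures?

45.80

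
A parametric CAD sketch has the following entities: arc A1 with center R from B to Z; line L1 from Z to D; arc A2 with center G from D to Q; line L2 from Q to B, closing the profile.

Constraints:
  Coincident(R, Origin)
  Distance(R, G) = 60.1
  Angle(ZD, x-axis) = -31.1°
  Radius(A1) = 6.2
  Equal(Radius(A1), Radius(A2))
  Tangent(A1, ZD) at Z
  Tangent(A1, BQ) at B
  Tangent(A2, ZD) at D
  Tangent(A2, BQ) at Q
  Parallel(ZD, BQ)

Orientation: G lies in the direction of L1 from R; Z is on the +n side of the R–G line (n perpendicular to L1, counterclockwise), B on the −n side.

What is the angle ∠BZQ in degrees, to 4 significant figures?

78.34°

The slot axis is L1's direction at -31.1°, so u = (cos -31.1°, sin -31.1°) = (0.8563, -0.5165) and n = (−sin -31.1°, cos -31.1°) = (0.5165, 0.8563). R is at the origin and G lies 60.1 along u from R, so G = 60.1·u = (51.46, -31.04). Tangency of A1 to both parallel lines with radius 6.2 puts Z and B at R ± 6.2·n: Z = (3.203, 5.309), B = (-3.203, -5.309). Equal radii place D and Q the same way about G: D = G + 6.2·n = (54.66, -25.73), Q = G − 6.2·n = (48.26, -36.35). Then cos ∠BZQ = ZB·ZQ / (|ZB||ZQ|), giving 78.34°.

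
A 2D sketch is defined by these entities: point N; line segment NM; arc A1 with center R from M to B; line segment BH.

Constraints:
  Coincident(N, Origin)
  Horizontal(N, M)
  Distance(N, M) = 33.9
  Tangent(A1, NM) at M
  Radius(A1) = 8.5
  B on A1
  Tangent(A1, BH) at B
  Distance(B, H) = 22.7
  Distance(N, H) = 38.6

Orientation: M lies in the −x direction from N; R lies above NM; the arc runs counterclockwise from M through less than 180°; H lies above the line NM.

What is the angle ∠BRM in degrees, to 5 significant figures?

85.599°

N is at the origin; N and M share the same y with |NM| = 33.9 and M on the −x side, so M = (-33.900, 0.0000). Since A1 is tangent to NM there, RM ⟂ NM, so R = M + (0, 8.5) = (-33.900, 8.5000). Since RB ⟂ BH (tangency), |RH| = √(8.5² + 22.7²) = 24.239 regardless of where B sits on A1. So H lies on both circle(N, 38.6) and circle(R, 24.239); the above-NM intersection is H = (-23.683, 30.481). B is the foot of the tangent from H: B = (-25.425, 7.8477).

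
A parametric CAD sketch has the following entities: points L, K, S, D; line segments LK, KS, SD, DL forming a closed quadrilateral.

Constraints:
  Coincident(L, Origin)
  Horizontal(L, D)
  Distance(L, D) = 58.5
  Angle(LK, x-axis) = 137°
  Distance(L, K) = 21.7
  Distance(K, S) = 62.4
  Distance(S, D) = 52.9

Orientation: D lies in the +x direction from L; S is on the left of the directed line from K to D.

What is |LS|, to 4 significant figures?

60.68

L is at the origin; LD is horizontal with |LD| = 58.5 and D in +x, so D = (58.5, 0). LK runs at 137.0° with |LK| = 21.7, so K = (-15.87, 14.80). S is determined by |KS| = 62.4 and |SD| = 52.9 together: it lies at the intersection of circle(K, 62.4) and circle(D, 52.9). With |KD| = 75.83, the foot of the radical line on KD is 45.14 from K and the perpendicular offset is √(62.4² − 45.14²) = 43.09. Taking the left-of-KD solution: S = (36.81, 48.25).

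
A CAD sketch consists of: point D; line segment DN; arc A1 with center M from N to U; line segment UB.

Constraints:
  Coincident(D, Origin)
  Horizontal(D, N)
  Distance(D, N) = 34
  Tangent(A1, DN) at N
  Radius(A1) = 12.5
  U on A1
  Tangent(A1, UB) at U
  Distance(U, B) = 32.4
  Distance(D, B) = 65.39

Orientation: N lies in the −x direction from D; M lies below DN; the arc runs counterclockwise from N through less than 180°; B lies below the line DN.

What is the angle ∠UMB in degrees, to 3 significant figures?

68.9°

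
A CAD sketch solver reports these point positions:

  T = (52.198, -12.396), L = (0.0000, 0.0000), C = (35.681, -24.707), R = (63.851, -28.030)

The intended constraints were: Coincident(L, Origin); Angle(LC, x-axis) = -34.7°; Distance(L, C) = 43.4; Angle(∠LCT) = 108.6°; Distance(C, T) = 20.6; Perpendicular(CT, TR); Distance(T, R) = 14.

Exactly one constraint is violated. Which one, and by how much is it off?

Distance(T, R) = 14 — off by 5.50.

L = (0.00, 0.00) ✓; LC at -34.70° ✓; |LC| = 43.40 ✓; ∠LCT = 108.6° ✓; |CT| = 20.60 ✓; ∠(CT, TR) = 90.00° ✓; |TR| = 19.50 ✗.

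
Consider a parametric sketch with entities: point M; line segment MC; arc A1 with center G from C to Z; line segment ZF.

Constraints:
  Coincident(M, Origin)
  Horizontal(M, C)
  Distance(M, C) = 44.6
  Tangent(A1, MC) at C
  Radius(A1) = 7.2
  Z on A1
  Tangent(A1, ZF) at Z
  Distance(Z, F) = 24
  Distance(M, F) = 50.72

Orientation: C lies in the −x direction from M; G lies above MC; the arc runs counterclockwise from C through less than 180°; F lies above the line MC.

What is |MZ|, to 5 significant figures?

38.240

M is at the origin; M and C share the same y with |MC| = 44.6 and C on the −x side, so C = (-44.600, 0.0000). Since A1 is tangent to MC there, GC ⟂ MC, so G = C + (0, 7.2) = (-44.600, 7.2000). Since GZ ⟂ ZF (tangency), |GF| = √(7.2² + 24.0²) = 25.057 regardless of where Z sits on A1. So F lies on both circle(M, 50.72) and circle(G, 25.057); the above-MC intersection is F = (-39.558, 31.744). Z is the foot of the tangent from F: Z = (-37.428, 7.8388).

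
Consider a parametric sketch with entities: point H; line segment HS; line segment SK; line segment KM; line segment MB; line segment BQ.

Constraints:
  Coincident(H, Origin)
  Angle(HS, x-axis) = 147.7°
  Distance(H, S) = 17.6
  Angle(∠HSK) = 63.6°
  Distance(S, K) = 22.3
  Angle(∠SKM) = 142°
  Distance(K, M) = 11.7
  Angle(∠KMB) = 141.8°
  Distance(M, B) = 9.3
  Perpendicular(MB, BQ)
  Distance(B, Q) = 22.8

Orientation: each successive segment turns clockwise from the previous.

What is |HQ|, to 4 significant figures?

7.009

∠KMB = 141.8° gives MB at -44.90° from the x-axis; with |MB| = 9.3, B = (22.39, 13.06). The perpendicularity gives BQ at right angles to MB, so BQ runs at -134.9°; with |BQ| = 22.8, Q = (6.292, -3.090). Then |HQ| = |Q − H| = 7.009.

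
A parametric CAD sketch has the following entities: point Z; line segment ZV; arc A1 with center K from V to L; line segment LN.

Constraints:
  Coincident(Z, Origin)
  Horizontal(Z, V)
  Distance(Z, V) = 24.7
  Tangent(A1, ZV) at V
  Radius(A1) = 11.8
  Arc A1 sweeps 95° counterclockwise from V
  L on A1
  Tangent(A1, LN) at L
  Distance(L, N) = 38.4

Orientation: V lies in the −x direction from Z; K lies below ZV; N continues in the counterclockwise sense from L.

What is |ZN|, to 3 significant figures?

60.9

Z is at the origin; ZV is horizontal with |ZV| = 24.7 and V on the −x side, so V = (-24.7, 0.00). Tangency of A1 to ZV means the radius KV is perpendicular to ZV, so K = V + (0, -11.8) = (-24.7, -11.8). On A1, V sits at bearing 90° from K; a 95° counterclockwise sweep puts L at bearing 185°, so L = K + 11.8·(cos 185°, sin 185°) = (-36.5, -12.8). Tangency of A1 to LN means the radius KL is perpendicular to LN, so LN runs along (−sin 185°, cos 185°); with |LN| = 38.4, N = (-33.1, -51.1). Then |ZN| = |N − Z| = 60.9.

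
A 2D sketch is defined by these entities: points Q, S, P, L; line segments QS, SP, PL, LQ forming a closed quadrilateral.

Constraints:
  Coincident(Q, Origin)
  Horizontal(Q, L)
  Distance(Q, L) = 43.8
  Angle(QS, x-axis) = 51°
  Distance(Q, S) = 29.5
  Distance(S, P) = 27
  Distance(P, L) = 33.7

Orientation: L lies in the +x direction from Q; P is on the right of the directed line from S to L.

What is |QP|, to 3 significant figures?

10.6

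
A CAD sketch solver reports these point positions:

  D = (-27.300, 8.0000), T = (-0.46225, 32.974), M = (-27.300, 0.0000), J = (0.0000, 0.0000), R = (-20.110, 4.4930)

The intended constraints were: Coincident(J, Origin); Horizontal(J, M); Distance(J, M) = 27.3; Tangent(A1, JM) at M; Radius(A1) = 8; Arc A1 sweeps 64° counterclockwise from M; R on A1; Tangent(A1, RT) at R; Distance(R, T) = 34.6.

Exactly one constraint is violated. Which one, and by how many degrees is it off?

Tangent(A1, RT) at R — off by 8.60°.

J = (0.00, 0.00) ✓; J.y = 0.00, M.y = 0.00 ✓; |JM| = 27.30 ✓; ∠(DM, MJ) = 90.00° ✓; |DM| = 8.000 ✓; bearing(D→R) − bearing(D→M) = 64.00° ✓; |DR| = 8.000 ✓; ∠(DR, RT) = 98.60° ✗; |RT| = 34.60 ✓.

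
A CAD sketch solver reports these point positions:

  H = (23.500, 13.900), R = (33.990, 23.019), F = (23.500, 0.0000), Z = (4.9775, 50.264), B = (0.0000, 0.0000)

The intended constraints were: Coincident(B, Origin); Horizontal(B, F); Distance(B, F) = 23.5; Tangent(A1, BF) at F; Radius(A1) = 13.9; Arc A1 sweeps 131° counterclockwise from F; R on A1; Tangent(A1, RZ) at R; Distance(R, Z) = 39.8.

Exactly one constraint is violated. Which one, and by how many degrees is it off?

Tangent(A1, RZ) at R — off by 5.80°.

B = (0.00, 0.00) ✓; B.y = 0.00, F.y = 0.00 ✓; |BF| = 23.50 ✓; ∠(HF, FB) = 90.00° ✓; |HF| = 13.90 ✓; bearing(H→R) − bearing(H→F) = 131.0° ✓; |HR| = 13.90 ✓; ∠(HR, RZ) = 84.20° ✗; |RZ| = 39.80 ✓.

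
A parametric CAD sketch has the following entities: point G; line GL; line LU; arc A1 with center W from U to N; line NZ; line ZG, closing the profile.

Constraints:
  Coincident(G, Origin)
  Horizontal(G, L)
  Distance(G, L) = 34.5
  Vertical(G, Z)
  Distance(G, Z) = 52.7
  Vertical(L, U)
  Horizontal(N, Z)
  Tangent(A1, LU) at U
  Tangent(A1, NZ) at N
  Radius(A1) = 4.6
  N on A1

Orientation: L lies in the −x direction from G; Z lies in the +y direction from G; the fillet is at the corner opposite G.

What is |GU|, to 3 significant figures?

59.2

G is at the origin; GL is horizontal with |GL| = 34.5 and L on the −x side, so L = (-34.5, 0.00). G and Z share the same x with |GZ| = 52.7 and Z on the +y side, so Z = (0.00, 52.7). The virtual corner opposite G is at (-34.5, 52.7). A1 meets LU tangentially, so WU is at right angles to LU and tangency of A1 to NZ means the radius WN is perpendicular to NZ, with radius 4.6, so the center W sits 4.6 in from both sides at W = (-29.9, 48.1). That places the tangent points at U = (-34.5, 48.1) on LU and N = (-29.9, 52.7) on NZ. Then |GU| = |U − G| = 59.2.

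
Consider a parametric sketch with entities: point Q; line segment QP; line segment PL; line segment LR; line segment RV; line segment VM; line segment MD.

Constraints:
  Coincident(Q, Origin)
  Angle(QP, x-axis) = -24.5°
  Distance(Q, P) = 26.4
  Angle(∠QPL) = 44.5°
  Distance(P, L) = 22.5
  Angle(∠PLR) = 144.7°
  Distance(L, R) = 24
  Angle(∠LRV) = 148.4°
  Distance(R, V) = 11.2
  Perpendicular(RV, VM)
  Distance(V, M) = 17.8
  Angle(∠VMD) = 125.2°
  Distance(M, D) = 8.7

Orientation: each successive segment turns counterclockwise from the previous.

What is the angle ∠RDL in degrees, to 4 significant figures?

57.18°

Q is at the origin; QP runs at -24.5° with length 26.4, so P = (24.02, -10.95). ∠QPL = 44.5° gives PL at 111.0° from the x-axis; with |PL| = 22.5, L = (15.96, 10.06). ∠PLR = 144.7° gives LR at 146.3° from the x-axis; with |LR| = 24.0, R = (-4.007, 23.37). ∠LRV = 148.4° gives RV at 177.9° from the x-axis; with |RV| = 11.2, V = (-15.20, 23.78). RV ⟂ VM, so VM runs at -92.10°; with |VM| = 17.8, M = (-15.85, 5.996). ∠VMD = 125.2° gives MD at -37.30° from the x-axis; with |MD| = 8.7, D = (-8.931, 0.7242). Then cos ∠RDL = DR·DL / (|DR||DL|), giving 57.18°.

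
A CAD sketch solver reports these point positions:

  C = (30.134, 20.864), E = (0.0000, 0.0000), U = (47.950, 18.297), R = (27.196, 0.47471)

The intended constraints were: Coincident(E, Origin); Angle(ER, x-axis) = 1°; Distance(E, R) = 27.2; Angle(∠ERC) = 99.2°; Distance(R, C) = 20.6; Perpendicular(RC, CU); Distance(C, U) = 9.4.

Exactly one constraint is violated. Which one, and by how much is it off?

Distance(C, U) = 9.4 — off by 8.60.

E = (0.00, 0.00) ✓; ER at 1.000° ✓; |ER| = 27.20 ✓; ∠ERC = 99.20° ✓; |RC| = 20.60 ✓; ∠(RC, CU) = 90.00° ✓; |CU| = 18.00 ✗.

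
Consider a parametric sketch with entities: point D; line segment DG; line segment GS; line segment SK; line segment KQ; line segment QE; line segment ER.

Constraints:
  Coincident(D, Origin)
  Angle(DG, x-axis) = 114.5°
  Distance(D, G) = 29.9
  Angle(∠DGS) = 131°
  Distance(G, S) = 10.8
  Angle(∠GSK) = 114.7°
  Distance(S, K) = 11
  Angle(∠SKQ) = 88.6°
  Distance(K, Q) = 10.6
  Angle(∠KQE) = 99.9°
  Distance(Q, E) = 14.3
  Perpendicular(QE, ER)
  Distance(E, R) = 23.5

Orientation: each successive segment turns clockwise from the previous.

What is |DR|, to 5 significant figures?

49.803

D is at the origin; DG runs at 114.5° with length 29.9, so G = (-12.399, 27.208). ∠DGS = 131.0° gives GS at 65.500° from the x-axis; with |GS| = 10.8, S = (-7.9206, 37.035). ∠GSK = 114.7° gives SK at 0.20000° from the x-axis; with |SK| = 11.0, K = (3.0793, 37.074). ∠SKQ = 88.6° gives KQ at -91.200° from the x-axis; with |KQ| = 10.6, Q = (2.8573, 26.476). ∠KQE = 99.9° gives QE at -171.30° from the x-axis; with |QE| = 14.3, E = (-11.278, 24.313). The perpendicularity gives ER at right angles to QE, so ER runs at 98.700°; with |ER| = 23.5, R = (-14.833, 47.543). Then |DR| = |R − D| = 49.803.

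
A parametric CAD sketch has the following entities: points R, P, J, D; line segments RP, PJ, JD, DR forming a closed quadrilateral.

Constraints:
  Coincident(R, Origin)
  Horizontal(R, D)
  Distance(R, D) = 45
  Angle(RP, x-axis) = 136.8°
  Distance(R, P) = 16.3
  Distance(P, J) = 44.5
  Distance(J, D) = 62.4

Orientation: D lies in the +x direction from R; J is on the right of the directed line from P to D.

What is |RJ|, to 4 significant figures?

34.08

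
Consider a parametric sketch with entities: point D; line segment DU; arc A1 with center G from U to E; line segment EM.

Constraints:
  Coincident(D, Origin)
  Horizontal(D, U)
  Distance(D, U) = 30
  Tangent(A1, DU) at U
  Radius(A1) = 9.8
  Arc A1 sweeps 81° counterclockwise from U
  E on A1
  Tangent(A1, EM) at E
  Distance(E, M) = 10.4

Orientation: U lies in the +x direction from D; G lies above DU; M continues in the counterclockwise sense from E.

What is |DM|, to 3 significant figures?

45.3

D is at the origin; D and U share the same y with |DU| = 30.0 and U on the +x side, so U = (30.0, 0.00). The tangent condition forces GU to be normal to DU, so G = U + (0, 9.8) = (30.0, 9.80). On A1, U sits at bearing -90° from G; an 81° counterclockwise sweep puts E at bearing -9°, so E = G + 9.8·(cos -9°, sin -9°) = (39.7, 8.27). A1 meets EM tangentially, so GE is at right angles to EM, so EM runs along (−sin -9°, cos -9°); with |EM| = 10.4, M = (41.3, 18.5). Then |DM| = |M − D| = 45.3.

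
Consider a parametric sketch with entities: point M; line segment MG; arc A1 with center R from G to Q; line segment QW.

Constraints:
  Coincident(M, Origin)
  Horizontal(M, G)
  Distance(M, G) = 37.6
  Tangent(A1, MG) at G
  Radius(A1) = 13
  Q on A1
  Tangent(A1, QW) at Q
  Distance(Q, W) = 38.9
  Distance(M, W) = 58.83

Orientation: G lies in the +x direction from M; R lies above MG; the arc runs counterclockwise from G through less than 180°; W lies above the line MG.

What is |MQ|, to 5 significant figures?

52.447

Checks: |RQ| = 13.00 ✓; ∠(RQ, QW) = 90.00° ✓; |QW| = 38.90 ✓; |MW| = 58.83 ✓.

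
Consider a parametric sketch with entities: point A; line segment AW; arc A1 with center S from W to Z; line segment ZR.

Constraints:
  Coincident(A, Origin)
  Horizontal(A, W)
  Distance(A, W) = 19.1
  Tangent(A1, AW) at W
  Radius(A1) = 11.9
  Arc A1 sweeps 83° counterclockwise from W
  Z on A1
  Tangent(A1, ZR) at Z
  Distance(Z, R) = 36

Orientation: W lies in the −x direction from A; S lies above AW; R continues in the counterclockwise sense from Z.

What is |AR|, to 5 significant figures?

46.272

A is at the origin; AW is horizontal with |AW| = 19.1 and W on the −x side, so W = (-19.100, 0.0000). Tangency of A1 to AW means the radius SW is perpendicular to AW, so S = W + (0, 11.9) = (-19.100, 11.900). On A1, W sits at bearing -90° from S; an 83° counterclockwise sweep puts Z at bearing -7°, so Z = S + 11.9·(cos -7°, sin -7°) = (-7.2887, 10.450). A1 meets ZR tangentially, so SZ is at right angles to ZR, so ZR runs along (−sin -7°, cos -7°); with |ZR| = 36.0, R = (-2.9014, 46.181). Then |AR| = |R − A| = 46.272.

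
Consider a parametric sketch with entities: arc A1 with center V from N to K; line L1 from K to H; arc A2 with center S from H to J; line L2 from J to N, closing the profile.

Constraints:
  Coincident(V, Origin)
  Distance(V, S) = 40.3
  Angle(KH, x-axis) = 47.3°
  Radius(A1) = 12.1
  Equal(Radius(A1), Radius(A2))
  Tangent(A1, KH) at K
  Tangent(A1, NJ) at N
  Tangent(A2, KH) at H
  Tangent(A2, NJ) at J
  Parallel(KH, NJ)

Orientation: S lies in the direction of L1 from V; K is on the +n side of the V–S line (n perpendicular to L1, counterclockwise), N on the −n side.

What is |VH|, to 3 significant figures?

42.1

The slot axis is L1's direction at 47.3°, so u = (cos 47.3°, sin 47.3°) = (0.678, 0.735) and n = (−sin 47.3°, cos 47.3°) = (-0.735, 0.678). V is at the origin and S lies 40.3 along u from V, so S = 40.3·u = (27.3, 29.6). Tangency of A1 to both parallel lines with radius 12.1 puts K and N at V ± 12.1·n: K = (-8.89, 8.21), N = (8.89, -8.21). Equal radii place H and J the same way about S: H = S + 12.1·n = (18.4, 37.8), J = S − 12.1·n = (36.2, 21.4). Then |VH| = |H − V| = 42.1.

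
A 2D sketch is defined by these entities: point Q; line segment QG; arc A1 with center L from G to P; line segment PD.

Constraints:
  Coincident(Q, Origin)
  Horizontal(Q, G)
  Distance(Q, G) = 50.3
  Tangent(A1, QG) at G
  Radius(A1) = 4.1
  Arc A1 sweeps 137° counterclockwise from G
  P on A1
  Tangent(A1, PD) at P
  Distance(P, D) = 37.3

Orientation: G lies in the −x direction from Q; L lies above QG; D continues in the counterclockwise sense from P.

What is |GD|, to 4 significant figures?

40.72

On A1, G sits at bearing -90° from L; a 137° counterclockwise sweep puts P at bearing 47°, so P = L + 4.1·(cos 47°, sin 47°) = (-47.50, 7.099). The tangent condition forces LP to be normal to PD, so PD runs along (−sin 47°, cos 47°); with |PD| = 37.3, D = (-74.78, 32.54). Then |GD| = |D − G| = 40.72.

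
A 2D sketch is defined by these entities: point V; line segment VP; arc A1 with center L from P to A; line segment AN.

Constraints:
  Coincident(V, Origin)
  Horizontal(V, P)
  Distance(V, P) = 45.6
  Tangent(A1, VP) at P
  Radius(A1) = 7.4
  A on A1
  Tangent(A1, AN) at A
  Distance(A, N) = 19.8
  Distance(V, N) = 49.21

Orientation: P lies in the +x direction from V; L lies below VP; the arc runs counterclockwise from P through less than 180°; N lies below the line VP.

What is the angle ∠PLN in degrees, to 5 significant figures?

166.10°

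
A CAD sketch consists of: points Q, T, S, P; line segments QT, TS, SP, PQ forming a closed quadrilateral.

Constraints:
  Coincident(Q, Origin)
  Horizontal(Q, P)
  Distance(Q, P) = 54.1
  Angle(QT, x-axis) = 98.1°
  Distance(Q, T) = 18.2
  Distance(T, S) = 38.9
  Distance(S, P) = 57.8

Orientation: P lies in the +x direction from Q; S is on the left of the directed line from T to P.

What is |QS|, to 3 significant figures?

52.9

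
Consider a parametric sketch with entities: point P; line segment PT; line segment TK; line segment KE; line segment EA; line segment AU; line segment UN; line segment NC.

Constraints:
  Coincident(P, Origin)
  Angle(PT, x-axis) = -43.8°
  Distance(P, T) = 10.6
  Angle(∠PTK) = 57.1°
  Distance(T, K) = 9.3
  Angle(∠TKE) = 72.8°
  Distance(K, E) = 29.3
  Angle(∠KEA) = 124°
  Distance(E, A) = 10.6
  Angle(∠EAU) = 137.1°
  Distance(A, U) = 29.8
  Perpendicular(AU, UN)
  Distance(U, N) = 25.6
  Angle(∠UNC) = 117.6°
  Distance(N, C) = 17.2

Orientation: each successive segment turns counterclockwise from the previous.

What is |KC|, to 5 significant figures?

17.977

AU ⟂ UN, so UN runs at 15.200°; with |UN| = 25.6, N = (7.8765, -32.850). ∠UNC = 117.6° gives NC at 77.600° from the x-axis; with |NC| = 17.2, C = (11.570, -16.052). Then |KC| = |C − K| = 17.977.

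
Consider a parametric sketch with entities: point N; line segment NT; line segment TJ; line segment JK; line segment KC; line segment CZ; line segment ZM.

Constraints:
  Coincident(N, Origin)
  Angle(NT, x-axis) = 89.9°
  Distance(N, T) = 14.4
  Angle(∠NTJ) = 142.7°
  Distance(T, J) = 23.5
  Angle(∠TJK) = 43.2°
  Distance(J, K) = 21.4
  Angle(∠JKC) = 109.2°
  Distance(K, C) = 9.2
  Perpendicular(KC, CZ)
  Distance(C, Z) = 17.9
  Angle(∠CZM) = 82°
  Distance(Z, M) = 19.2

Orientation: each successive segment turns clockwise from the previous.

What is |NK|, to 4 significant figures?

20.24

N is at the origin; NT runs at 89.9° with length 14.4, so T = (0.02513, 14.40). ∠NTJ = 142.7° gives TJ at 52.60° from the x-axis; with |TJ| = 23.5, J = (14.30, 33.07). ∠TJK = 43.2° gives JK at -84.20° from the x-axis; with |JK| = 21.4, K = (16.46, 11.78). Then |NK| = |K − N| = 20.24.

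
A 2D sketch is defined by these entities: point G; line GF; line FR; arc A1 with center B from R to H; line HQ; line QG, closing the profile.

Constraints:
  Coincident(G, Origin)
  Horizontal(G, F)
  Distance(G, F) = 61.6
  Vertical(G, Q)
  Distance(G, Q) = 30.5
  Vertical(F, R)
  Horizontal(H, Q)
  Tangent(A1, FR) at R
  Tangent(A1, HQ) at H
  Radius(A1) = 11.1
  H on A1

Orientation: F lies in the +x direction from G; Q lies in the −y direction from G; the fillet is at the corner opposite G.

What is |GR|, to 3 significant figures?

64.6

G is at the origin; GF is horizontal with |GF| = 61.6 and F on the +x side, so F = (61.6, 0.00). GQ is vertical with |GQ| = 30.5 and Q on the −y side, so Q = (0.00, -30.5). The virtual corner opposite G is at (61.6, -30.5). The tangent condition forces BR to be normal to FR and tangency of A1 to HQ means the radius BH is perpendicular to HQ, with radius 11.1, so the center B sits 11.1 in from both sides at B = (50.5, -19.4). That places the tangent points at R = (61.6, -19.4) on FR and H = (50.5, -30.5) on HQ. Then |GR| = |R − G| = 64.6.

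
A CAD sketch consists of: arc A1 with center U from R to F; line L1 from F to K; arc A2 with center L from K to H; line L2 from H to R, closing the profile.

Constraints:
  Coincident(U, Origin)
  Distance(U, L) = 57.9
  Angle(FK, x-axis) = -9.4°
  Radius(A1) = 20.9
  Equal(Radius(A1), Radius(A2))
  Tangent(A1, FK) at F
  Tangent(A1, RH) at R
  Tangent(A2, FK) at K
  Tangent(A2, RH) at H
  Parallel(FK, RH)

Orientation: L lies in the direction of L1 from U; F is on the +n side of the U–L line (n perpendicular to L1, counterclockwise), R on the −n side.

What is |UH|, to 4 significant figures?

61.56

The slot axis is L1's direction at -9.4°, so u = (cos -9.4°, sin -9.4°) = (0.9866, -0.1633) and n = (−sin -9.4°, cos -9.4°) = (0.1633, 0.9866). U is at the origin and L lies 57.9 along u from U, so L = 57.9·u = (57.12, -9.457). Tangency of A1 to both parallel lines with radius 20.9 puts F and R at U ± 20.9·n: F = (3.414, 20.62), R = (-3.414, -20.62). Equal radii place K and H the same way about L: K = L + 20.9·n = (60.54, 11.16), H = L − 20.9·n = (53.71, -30.08). Then |UH| = |H − U| = 61.56.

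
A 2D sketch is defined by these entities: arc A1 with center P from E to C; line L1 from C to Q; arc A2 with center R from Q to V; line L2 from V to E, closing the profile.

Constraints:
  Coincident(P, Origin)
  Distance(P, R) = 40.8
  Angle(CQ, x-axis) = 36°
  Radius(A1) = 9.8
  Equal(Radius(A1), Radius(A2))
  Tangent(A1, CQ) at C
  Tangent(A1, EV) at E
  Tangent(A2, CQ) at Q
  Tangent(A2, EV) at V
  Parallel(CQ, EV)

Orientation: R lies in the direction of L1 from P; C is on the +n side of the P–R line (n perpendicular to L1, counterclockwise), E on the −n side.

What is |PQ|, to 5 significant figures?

41.960

The slot axis is L1's direction at 36.0°, so u = (cos 36.0°, sin 36.0°) = (0.80902, 0.58779) and n = (−sin 36.0°, cos 36.0°) = (-0.58779, 0.80902). P is at the origin and R lies 40.8 along u from P, so R = 40.8·u = (33.008, 23.982). Tangency of A1 to both parallel lines with radius 9.8 puts C and E at P ± 9.8·n: C = (-5.7603, 7.9284), E = (5.7603, -7.9284). Equal radii place Q and V the same way about R: Q = R + 9.8·n = (27.248, 31.910), V = R − 9.8·n = (38.768, 16.053). Then |PQ| = |Q − P| = 41.960.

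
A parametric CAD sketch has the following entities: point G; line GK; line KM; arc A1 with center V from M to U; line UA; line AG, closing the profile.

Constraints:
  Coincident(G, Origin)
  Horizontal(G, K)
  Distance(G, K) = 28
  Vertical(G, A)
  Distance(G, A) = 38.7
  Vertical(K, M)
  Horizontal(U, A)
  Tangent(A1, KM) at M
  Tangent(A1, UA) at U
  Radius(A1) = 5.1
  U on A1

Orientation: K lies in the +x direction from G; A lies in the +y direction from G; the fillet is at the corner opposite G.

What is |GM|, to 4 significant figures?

43.74

The virtual corner opposite G is at (28.00, 38.70). A1 meets KM tangentially, so VM is at right angles to KM and the tangent condition forces VU to be normal to UA, with radius 5.1, so the center V sits 5.1 in from both sides at V = (22.90, 33.60). That places the tangent points at M = (28.00, 33.60) on KM and U = (22.90, 38.70) on UA. Then |GM| = |M − G| = 43.74.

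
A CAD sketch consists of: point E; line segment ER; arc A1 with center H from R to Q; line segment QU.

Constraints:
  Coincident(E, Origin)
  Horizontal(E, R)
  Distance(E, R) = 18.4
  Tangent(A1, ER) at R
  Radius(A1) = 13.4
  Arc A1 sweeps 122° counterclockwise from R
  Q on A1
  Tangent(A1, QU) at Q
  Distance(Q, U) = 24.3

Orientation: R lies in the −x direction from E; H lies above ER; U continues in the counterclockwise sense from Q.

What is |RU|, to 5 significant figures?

41.136

On A1, R sits at bearing -90° from H; a 122° counterclockwise sweep puts Q at bearing 32°, so Q = H + 13.4·(cos 32°, sin 32°) = (-7.0362, 20.501). The tangent condition forces HQ to be normal to QU, so QU runs along (−sin 32°, cos 32°); with |QU| = 24.3, U = (-19.913, 41.108). Then |RU| = |U − R| = 41.136.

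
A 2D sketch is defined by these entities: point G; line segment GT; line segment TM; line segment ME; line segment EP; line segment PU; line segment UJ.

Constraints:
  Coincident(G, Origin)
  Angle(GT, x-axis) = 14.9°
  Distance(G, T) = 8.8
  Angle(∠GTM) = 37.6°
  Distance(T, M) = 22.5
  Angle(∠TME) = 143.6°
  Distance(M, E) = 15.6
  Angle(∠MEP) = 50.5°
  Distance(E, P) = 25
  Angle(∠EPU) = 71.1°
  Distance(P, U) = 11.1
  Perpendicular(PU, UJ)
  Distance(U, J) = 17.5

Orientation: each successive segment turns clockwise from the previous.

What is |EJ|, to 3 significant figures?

6.85

∠EPU = 71.1° gives PU at -42.3° from the x-axis; with |PU| = 11.1, U = (-2.04, -4.44). The perpendicularity gives UJ at right angles to PU, so UJ runs at -132°; with |UJ| = 17.5, J = (-13.8, -17.4). Then |EJ| = |J − E| = 6.85.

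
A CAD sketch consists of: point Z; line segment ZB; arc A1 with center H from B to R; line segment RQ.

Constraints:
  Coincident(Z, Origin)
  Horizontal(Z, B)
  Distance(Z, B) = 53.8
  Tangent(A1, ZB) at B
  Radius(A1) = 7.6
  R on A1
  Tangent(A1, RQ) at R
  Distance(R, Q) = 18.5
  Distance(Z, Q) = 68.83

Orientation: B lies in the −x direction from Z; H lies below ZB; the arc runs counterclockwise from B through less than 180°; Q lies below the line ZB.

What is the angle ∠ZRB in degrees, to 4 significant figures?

34.44°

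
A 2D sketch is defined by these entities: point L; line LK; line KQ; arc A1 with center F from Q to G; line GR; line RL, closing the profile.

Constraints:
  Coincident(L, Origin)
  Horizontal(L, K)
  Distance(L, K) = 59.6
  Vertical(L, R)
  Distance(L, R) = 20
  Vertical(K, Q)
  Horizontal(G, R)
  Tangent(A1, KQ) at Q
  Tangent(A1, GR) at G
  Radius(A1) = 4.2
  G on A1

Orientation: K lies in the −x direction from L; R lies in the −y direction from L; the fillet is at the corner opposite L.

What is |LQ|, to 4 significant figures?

61.66

The virtual corner opposite L is at (-59.60, -20.00). Since A1 is tangent to KQ there, FQ ⟂ KQ and A1 meets GR tangentially, so FG is at right angles to GR, with radius 4.2, so the center F sits 4.2 in from both sides at F = (-55.40, -15.80). That places the tangent points at Q = (-59.60, -15.80) on KQ and G = (-55.40, -20.00) on GR. Then |LQ| = |Q − L| = 61.66.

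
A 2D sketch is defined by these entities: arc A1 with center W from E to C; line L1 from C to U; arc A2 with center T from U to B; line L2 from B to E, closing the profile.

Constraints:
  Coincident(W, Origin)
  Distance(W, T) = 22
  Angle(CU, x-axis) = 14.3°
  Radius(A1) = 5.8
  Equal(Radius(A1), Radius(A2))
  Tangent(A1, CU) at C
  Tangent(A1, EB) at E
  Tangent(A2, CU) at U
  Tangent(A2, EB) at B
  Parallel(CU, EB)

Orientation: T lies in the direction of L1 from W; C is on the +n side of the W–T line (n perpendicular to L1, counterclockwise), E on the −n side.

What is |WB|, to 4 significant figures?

22.75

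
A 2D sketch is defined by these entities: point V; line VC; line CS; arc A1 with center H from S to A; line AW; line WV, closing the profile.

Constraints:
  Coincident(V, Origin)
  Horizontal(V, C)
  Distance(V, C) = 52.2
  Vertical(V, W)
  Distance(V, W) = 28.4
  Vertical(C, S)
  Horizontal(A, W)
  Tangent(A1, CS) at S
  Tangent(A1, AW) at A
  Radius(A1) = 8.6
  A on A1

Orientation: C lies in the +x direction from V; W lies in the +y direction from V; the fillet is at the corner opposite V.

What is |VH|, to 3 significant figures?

47.9

V is at the origin; V and C share the same y with |VC| = 52.2 and C on the +x side, so C = (52.2, 0.00). VW is vertical with |VW| = 28.4 and W on the +y side, so W = (0.00, 28.4). The virtual corner opposite V is at (52.2, 28.4). Since A1 is tangent to CS there, HS ⟂ CS and since A1 is tangent to AW there, HA ⟂ AW, with radius 8.6, so the center H sits 8.6 in from both sides at H = (43.6, 19.8). Then |VH| = |H − V| = 47.9.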